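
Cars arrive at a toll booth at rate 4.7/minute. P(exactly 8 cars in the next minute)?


Poisson(λ=4.7): P(X=8) = e^(-λ)×λ^k/k!
= e^(-4.7) × 4.7^8 / 8!
≈ 0.009095277102 × 238112.866618 / 40320 ≈ 0.053713

P(X=8) ≈ 0.053713 ≈ 5.37%


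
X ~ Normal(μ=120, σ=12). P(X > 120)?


z = (120-120)/12 = 0.0
P(X > 120) = 1 - P(Z ≤ 0.0) = 1 - 0.5000 = 0.5000

P(X > 120) ≈ 0.5000


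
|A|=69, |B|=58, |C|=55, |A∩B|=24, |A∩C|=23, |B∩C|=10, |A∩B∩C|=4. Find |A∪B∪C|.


|A∪B∪C| = 69+58+55-24-23-10+4 = 129

|A∪B∪C| = 129


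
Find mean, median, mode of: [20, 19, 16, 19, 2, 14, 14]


Sorted: [2, 14, 14, 16, 19, 19, 20]
Mean = 104/7
Median = 16
Freq: {20: 1, 19: 2, 16: 1, 2: 1, 14: 2}
Mode: [14, 19]

Mean=104/7, Median=16, Mode=[14, 19]


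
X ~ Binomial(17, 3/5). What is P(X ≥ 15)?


P(X ≥ 15) = Σ P(X=i) for i=15..17
P(X=15) = 7805805408/762939453125
P(X=16) = 1463588514/762939453125
P(X=17) = 129140163/762939453125
Sum = 1879706817/152587890625

P(X ≥ 15) = 1879706817/152587890625 ≈ 1.23%


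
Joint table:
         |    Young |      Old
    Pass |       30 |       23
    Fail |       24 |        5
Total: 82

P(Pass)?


P(Pass) = (30+23)/82 = 53/82

P(Pass) = 53/82 ≈ 64.63%


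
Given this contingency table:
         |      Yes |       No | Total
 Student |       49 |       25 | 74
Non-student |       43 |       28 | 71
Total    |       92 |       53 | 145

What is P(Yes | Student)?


P(Yes | Student) = 49/(49+25) = 49/74

P(Yes|Student) = 49/74 ≈ 66.22%


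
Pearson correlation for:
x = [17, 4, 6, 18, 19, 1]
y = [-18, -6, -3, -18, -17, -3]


n=6, Σx=65, Σy=-65, Σxy=-998, Σx²=1027, Σy²=991
r = (6×(-998) - 65×(-65))/√((6×1027 - 65²)(6×991 - (-65)²))
= -1763/√(1937×1721) = -1763/√3333577 ≈ -1763/1825.8086 ≈ -0.9656

r ≈ -0.9656


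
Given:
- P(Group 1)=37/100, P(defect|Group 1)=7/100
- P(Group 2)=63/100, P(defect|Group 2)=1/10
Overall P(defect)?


P(B) = Σ P(B|Aᵢ)×P(Aᵢ)
  7/100×37/100 = 259/10000
  1/10×63/100 = 63/1000
Sum = 889/10000

P(defect) = 889/10000 ≈ 8.89%


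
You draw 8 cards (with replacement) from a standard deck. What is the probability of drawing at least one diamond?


P(not a diamond) = 39/52 = 3/4
P(none in 8 draws) = (3/4)^8 = 6561/65536
P(≥1 diamond) = 1 - 6561/65536 = 58975/65536

P = 58975/65536 ≈ 89.99%


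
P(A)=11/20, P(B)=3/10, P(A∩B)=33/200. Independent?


P(A)×P(B) = 33/200
P(A∩B) = 33/200
Equal ✓ → Independent

Yes, independent


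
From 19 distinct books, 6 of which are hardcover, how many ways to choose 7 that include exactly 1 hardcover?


Choose 1 of the 6 hardcovers and 6 of the other 13 books:
C(6,1)×C(13,6) = 6×1716 = 10296

10296


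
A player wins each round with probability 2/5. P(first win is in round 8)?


Geometric: P(X=8) = (1-p)^(k-1)×p = (3/5)^7×2/5 = 4374/390625

P(X=8) = 4374/390625 ≈ 1.12%


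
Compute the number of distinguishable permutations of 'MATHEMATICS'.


Letters: 11, freq: {'M': 2, 'A': 2, 'T': 2, 'H': 1, 'E': 1, 'I': 1, 'C': 1, 'S': 1}
11!/(2!×2!×2!×1!×1!×1!×1!×1!) = 39916800/8 = 4989600

4989600


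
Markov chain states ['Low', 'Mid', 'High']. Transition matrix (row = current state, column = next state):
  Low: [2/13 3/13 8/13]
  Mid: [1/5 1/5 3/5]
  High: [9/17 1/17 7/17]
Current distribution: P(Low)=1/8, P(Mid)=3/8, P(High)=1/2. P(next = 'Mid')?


P(next=Mid) = Σᵢ P(now=i)×P(i→Mid)
= 1/8×3/13 + 3/8×1/5 + 1/2×1/17
= 3/104 + 3/40 + 1/34 = 589/4420

P = 589/4420 ≈ 0.1333


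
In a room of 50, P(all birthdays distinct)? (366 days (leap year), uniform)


P(all different) = Π(366-i)/366 for i=0..49
= (366/366)×(365/366)×...×(317/366)
= 0.029927

P ≈ 0.0299 ≈ 2.99%


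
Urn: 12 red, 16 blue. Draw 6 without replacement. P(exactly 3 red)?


Hypergeometric: C(12,3)×C(16,3)/C(28,6)
= 220×560/376740 = 880/2691

P(X=3) = 880/2691 ≈ 32.70%


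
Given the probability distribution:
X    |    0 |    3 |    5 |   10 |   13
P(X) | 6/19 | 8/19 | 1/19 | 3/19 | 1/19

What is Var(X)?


E[X] = 72/19
E[X²] = 566/19
Var(X) = E[X²] - (E[X])² = 566/19 - 5184/361 = 5570/361

Var(X) = 5570/361 ≈ 15.4294


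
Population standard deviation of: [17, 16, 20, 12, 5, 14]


Mean = 84/6 = 14
  (17-14)²=9
  (16-14)²=4
  (20-14)²=36
  (12-14)²=4
  (5-14)²=81
  (14-14)²=0
Σ(x-μ)² = 134
σ² = 134/6 = 67/3

σ = √(67/3) ≈ 4.7258


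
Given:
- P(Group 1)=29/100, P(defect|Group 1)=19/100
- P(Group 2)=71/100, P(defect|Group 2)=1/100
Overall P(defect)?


P(B) = Σ P(B|Aᵢ)×P(Aᵢ)
  19/100×29/100 = 551/10000
  1/100×71/100 = 71/10000
Sum = 311/5000

P(defect) = 311/5000 ≈ 6.22%


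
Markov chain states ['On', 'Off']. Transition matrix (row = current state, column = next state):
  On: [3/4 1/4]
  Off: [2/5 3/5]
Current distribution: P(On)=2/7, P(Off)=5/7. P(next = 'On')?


P(next=On) = Σᵢ P(now=i)×P(i→On)
= 2/7×3/4 + 5/7×2/5
= 3/14 + 2/7 = 1/2

P = 1/2 ≈ 0.5000


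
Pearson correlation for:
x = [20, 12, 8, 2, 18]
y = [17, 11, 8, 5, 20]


n=5, Σx=60, Σy=61, Σxy=906, Σx²=936, Σy²=899
r = (5×906 - 60×61)/√((5×936 - 60²)(5×899 - 61²))
= 870/√(1080×774) = 870/√835920 ≈ 870/914.2866 ≈ 0.9516

r ≈ 0.9516


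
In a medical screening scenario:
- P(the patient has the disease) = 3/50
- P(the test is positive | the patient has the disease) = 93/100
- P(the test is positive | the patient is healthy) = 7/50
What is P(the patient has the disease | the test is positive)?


Using Bayes' theorem:
P(A|B) = P(B|A)·P(A) / P(B)

P(the test is positive) = 93/100 × 3/50 + 7/50 × 47/50
= 279/5000 + 329/2500 = 937/5000

P(the patient has the disease|the test is positive) = (279/5000) / (937/5000) = 279/937

P(the patient has the disease|the test is positive) = 279/937 ≈ 29.78%


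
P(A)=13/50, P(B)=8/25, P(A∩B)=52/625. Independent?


P(A)×P(B) = 52/625
P(A∩B) = 52/625
Equal ✓ → Independent

Yes, independent


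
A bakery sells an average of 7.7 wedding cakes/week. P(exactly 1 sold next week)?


Poisson(λ=7.7): P(X=1) = e^(-λ)×λ^k/k!
= e^(-7.7) × 7.7^1 / 1!
≈ 0.0004528271829 × 7.7 / 1 ≈ 0.003487

P(X=1) ≈ 0.003487 ≈ 0.35%


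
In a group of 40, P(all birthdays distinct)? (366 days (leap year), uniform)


P(all different) = Π(366-i)/366 for i=0..39
= (366/366)×(365/366)×...×(327/366)
= 0.109455

P ≈ 0.1095 ≈ 10.95%


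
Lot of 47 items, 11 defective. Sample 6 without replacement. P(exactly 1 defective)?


Hypergeometric: C(11,1)×C(36,5)/C(47,6)
= 11×376992/10737573 = 17952/46483

P(X=1) = 17952/46483 ≈ 38.62%


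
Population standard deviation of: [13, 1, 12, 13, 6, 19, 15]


Mean = 79/7
  (13-79/7)²=144/49
  (1-79/7)²=5184/49
  (12-79/7)²=25/49
  (13-79/7)²=144/49
  (6-79/7)²=1369/49
  (19-79/7)²=2916/49
  (15-79/7)²=676/49
Σ(x-μ)² = 1494/7
σ² = (1494/7)/7 = 1494/49

σ = √(1494/49) ≈ 5.5218


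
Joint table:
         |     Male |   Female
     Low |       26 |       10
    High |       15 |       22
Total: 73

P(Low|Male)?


P(Low|Male) = 26/(26+15) = 26/41

P = 26/41 ≈ 63.41%


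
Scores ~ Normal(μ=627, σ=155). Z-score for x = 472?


z = (x - μ)/σ = (472 - 627)/155 = -1.0

z = -1.0


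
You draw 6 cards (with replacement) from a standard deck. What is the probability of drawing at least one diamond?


P(not a diamond) = 39/52 = 3/4
P(none in 6 draws) = (3/4)^6 = 729/4096
P(≥1 diamond) = 1 - 729/4096 = 3367/4096

P = 3367/4096 ≈ 82.20%


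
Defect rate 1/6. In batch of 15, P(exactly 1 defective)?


Binomial: P(X=1) = C(15,1)×p^1×(1-p)^14
= 15 × 1/6 × 6103515625/78364164096 = 30517578125/156728328192

P(X=1) = 30517578125/156728328192 ≈ 19.47%


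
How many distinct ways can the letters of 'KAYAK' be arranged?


Letters: 5, freq: {'K': 2, 'A': 2, 'Y': 1}
5!/(2!×2!×1!) = 120/4 = 30

30


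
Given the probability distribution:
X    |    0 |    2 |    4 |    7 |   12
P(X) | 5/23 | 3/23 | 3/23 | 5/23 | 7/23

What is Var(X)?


E[X] = 137/23
E[X²] = 1313/23
Var(X) = E[X²] - (E[X])² = 1313/23 - 18769/529 = 11430/529

Var(X) = 11430/529 ≈ 21.6068


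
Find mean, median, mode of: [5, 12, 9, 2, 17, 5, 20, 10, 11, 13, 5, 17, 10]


Sorted: [2, 5, 5, 5, 9, 10, 10, 11, 12, 13, 17, 17, 20]
Mean = 136/13
Median = 10
Freq: {5: 3, 12: 1, 9: 1, 2: 1, 17: 2, 20: 1, 10: 2, 11: 1, 13: 1}
Mode: [5]

Mean=136/13, Median=10, Mode=5


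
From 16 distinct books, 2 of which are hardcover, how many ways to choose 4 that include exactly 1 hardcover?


Choose 1 of the 2 hardcovers and 3 of the other 14 books:
C(2,1)×C(14,3) = 2×364 = 728

728


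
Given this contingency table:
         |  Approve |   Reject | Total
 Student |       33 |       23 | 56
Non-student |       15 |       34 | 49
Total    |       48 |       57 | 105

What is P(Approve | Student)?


P(Approve | Student) = 33/(33+23) = 33/56

P(Approve|Student) = 33/56 ≈ 58.93%


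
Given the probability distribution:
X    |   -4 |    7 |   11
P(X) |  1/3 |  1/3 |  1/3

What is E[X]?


E[X] = Σ x·P(X=x)
= (-4)×(1/3) + (7)×(1/3) + (11)×(1/3)
= 14/3

E[X] = 14/3


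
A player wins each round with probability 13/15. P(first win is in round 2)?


Geometric: P(X=2) = (1-p)^(k-1)×p = (2/15)^1×13/15 = 26/225

P(X=2) = 26/225 ≈ 11.56%


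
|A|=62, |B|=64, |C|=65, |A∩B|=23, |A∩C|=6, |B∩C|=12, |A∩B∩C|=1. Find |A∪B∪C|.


|A∪B∪C| = 62+64+65-23-6-12+1 = 151

|A∪B∪C| = 151


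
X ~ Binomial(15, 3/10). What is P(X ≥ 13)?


P(X ≥ 13) = Σ P(X=i) for i=13..15
P(X=13) = 1640558367/200000000000000
P(X=14) = 100442349/200000000000000
P(X=15) = 14348907/1000000000000000
Sum = 8719352487/1000000000000000

P(X ≥ 13) = 8719352487/1000000000000000 ≈ 0.00%


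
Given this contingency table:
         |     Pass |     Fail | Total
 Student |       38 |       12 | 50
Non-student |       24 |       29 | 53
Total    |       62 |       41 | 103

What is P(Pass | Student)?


P(Pass | Student) = 38/(38+12) = 38/50 = 19/25

P(Pass|Student) = 19/25 ≈ 76.00%


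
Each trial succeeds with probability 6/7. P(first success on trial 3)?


Geometric: P(X=3) = (1-p)^(k-1)×p = (1/7)^2×6/7 = 6/343

P(X=3) = 6/343 ≈ 1.75%


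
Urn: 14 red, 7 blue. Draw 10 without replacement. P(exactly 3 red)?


Hypergeometric: C(14,3)×C(7,7)/C(21,10)
= 364×1/352716 = 1/969

P(X=3) = 1/969 ≈ 0.10%


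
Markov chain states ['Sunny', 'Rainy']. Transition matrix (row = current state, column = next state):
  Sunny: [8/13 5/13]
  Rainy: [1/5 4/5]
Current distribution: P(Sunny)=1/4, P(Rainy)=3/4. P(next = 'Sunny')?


P(next=Sunny) = Σᵢ P(now=i)×P(i→Sunny)
= 1/4×8/13 + 3/4×1/5
= 2/13 + 3/20 = 79/260

P = 79/260 ≈ 0.3038


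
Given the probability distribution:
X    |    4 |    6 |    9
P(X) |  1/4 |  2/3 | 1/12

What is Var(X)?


E[X] = 23/4
E[X²] = 139/4
Var(X) = E[X²] - (E[X])² = 139/4 - 529/16 = 27/16

Var(X) = 27/16 ≈ 1.6875


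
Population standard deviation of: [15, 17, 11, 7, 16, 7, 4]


Mean = 77/7 = 11
  (15-11)²=16
  (17-11)²=36
  (11-11)²=0
  (7-11)²=16
  (16-11)²=25
  (7-11)²=16
  (4-11)²=49
Σ(x-μ)² = 158
σ² = 158/7

σ = √(158/7) ≈ 4.7509


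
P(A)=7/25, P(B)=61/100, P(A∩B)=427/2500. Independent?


P(A)×P(B) = 427/2500
P(A∩B) = 427/2500
Equal ✓ → Independent

Yes, independent


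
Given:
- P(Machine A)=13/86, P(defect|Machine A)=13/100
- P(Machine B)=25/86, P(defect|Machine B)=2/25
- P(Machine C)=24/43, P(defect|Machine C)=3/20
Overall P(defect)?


P(B) = Σ P(B|Aᵢ)×P(Aᵢ)
  13/100×13/86 = 169/8600
  2/25×25/86 = 1/43
  3/20×24/43 = 18/215
Sum = 1089/8600

P(defect) = 1089/8600 ≈ 12.66%


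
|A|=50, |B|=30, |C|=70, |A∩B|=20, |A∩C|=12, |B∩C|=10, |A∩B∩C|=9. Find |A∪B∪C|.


|A∪B∪C| = 50+30+70-20-12-10+9 = 117

|A∪B∪C| = 117


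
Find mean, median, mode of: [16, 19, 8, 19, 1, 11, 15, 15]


Sorted: [1, 8, 11, 15, 15, 16, 19, 19]
Mean = 104/8 = 13
Median = 15
Freq: {16: 1, 19: 2, 8: 1, 1: 1, 11: 1, 15: 2}
Mode: [15, 19]

Mean=13, Median=15, Mode=[15, 19]


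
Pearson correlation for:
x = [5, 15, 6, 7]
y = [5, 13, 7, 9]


n=4, Σx=33, Σy=34, Σxy=325, Σx²=335, Σy²=324
r = (4×325 - 33×34)/√((4×335 - 33²)(4×324 - 34²))
= 178/√(251×140) = 178/√35140 ≈ 178/187.4567 ≈ 0.9496

r ≈ 0.9496


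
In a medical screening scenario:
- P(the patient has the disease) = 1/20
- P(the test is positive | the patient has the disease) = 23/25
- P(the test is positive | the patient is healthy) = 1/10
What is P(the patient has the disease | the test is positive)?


Using Bayes' theorem:
P(A|B) = P(B|A)·P(A) / P(B)

P(the test is positive) = 23/25 × 1/20 + 1/10 × 19/20
= 23/500 + 19/200 = 141/1000

P(the patient has the disease|the test is positive) = (23/500) / (141/1000) = 46/141

P(the patient has the disease|the test is positive) = 46/141 ≈ 32.62%


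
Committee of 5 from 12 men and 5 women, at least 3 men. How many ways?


Count by #men:
  3M,2W: C(12,3)×C(5,2)=2200
  4M,1W: C(12,4)×C(5,1)=2475
  5M,0W: C(12,5)×C(5,0)=792
Total = 5467

5467


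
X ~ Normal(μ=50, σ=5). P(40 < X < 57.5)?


z₁=(40-50)/5=-2.0, z₂=(57.5-50)/5=1.5
P = Φ(1.5) - Φ(-2.0) = 0.933193 - 0.022750 = 0.910443 ≈ 0.9104

P(40 < X < 57.5) ≈ 0.9104


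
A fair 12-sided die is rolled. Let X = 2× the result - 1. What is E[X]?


E[die] = (1+12)/2 = 13/2
E[X] = 2×13/2 - 1 = 12

E[X] = 12


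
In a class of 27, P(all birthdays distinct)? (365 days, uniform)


P(all different) = Π(365-i)/365 for i=0..26
= (365/365)×(364/365)×...×(339/365)
= 0.373141

P ≈ 0.3731 ≈ 37.31%


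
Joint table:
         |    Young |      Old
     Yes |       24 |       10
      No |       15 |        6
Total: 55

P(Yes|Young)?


P(Yes|Young) = 24/(24+15) = 24/39 = 8/13

P = 8/13 ≈ 61.54%


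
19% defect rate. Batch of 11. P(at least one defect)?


P(all good) = (81/100)^11 = 984770902183611232881/10000000000000000000000
P(≥1 defect) = 9015229097816388767119/10000000000000000000000

P = 9015229097816388767119/10000000000000000000000 ≈ 90.15%


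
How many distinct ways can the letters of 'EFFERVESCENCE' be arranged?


Letters: 13, freq: {'E': 5, 'F': 2, 'R': 1, 'V': 1, 'S': 1, 'C': 2, 'N': 1}
13!/(5!×2!×1!×1!×1!×2!×1!) = 6227020800/480 = 12972960

12972960


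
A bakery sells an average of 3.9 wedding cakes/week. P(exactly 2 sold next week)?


Poisson(λ=3.9): P(X=2) = e^(-λ)×λ^k/k!
= e^(-3.9) × 3.9^2 / 2!
≈ 0.02024191145 × 15.21 / 2 ≈ 0.153940

P(X=2) ≈ 0.153940 ≈ 15.39%


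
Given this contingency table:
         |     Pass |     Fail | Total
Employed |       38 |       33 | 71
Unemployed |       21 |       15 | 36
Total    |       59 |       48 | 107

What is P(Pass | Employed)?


P(Pass | Employed) = 38/(38+33) = 38/71

P(Pass|Employed) = 38/71 ≈ 53.52%


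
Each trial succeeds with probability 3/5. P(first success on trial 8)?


Geometric: P(X=8) = (1-p)^(k-1)×p = (2/5)^7×3/5 = 384/390625

P(X=8) = 384/390625 ≈ 0.10%


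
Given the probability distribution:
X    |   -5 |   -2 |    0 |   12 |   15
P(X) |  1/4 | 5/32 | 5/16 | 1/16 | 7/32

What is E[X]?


E[X] = Σ x·P(X=x)
= (-5)×(1/4) + (-2)×(5/32) + (0)×(5/16) + (12)×(1/16) + (15)×(7/32)
= 79/32

E[X] = 79/32


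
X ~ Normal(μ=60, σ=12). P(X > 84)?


z = (84-60)/12 = 2.0
P(X > 84) = 1 - P(Z ≤ 2.0) = 1 - 0.9772 = 0.0228

P(X > 84) ≈ 0.0228


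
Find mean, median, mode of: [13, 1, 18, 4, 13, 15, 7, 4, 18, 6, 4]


Sorted: [1, 4, 4, 4, 6, 7, 13, 13, 15, 18, 18]
Mean = 103/11
Median = 7
Freq: {13: 2, 1: 1, 18: 2, 4: 3, 15: 1, 7: 1, 6: 1}
Mode: [4]

Mean=103/11, Median=7, Mode=4


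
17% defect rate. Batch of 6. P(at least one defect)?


P(all good) = (83/100)^6 = 326940373369/1000000000000
P(≥1 defect) = 673059626631/1000000000000

P = 673059626631/1000000000000 ≈ 67.31%


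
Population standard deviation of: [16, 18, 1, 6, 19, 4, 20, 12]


Mean = 96/8 = 12
  (16-12)²=16
  (18-12)²=36
  (1-12)²=121
  (6-12)²=36
  (19-12)²=49
  (4-12)²=64
  (20-12)²=64
  (12-12)²=0
Σ(x-μ)² = 386
σ² = 386/8 = 193/4

σ = √(193/4) ≈ 6.9462


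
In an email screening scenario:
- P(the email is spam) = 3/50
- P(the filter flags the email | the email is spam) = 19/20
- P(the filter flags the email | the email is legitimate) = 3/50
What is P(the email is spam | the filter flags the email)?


Using Bayes' theorem:
P(A|B) = P(B|A)·P(A) / P(B)

P(the filter flags the email) = 19/20 × 3/50 + 3/50 × 47/50
= 57/1000 + 141/2500 = 567/5000

P(the email is spam|the filter flags the email) = (57/1000) / (567/5000) = 95/189

P(the email is spam|the filter flags the email) = 95/189 ≈ 50.26%


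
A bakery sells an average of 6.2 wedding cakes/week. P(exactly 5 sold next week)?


Poisson(λ=6.2): P(X=5) = e^(-λ)×λ^k/k!
= e^(-6.2) × 6.2^5 / 5!
≈ 0.002029430636 × 9161.32832 / 120 ≈ 0.154936

P(X=5) ≈ 0.154936 ≈ 15.49%


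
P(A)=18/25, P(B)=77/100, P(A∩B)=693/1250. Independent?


P(A)×P(B) = 693/1250
P(A∩B) = 693/1250
Equal ✓ → Independent

Yes, independent


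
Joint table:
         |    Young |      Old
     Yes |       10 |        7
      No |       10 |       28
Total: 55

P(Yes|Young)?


P(Yes|Young) = 10/(10+10) = 10/20 = 1/2

P = 1/2 ≈ 50.00%


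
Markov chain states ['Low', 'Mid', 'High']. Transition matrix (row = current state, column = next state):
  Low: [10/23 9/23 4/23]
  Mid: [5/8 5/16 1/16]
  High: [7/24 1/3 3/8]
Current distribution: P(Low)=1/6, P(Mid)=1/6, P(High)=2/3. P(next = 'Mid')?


P(next=Mid) = Σᵢ P(now=i)×P(i→Mid)
= 1/6×9/23 + 1/6×5/16 + 2/3×1/3
= 3/46 + 5/96 + 2/9 = 2249/6624

P = 2249/6624 ≈ 0.3395


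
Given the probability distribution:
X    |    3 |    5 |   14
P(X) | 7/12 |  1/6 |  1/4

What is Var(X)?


E[X] = 73/12
E[X²] = 701/12
Var(X) = E[X²] - (E[X])² = 701/12 - 5329/144 = 3083/144

Var(X) = 3083/144 ≈ 21.4097


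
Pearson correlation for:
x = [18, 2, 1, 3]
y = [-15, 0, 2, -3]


n=4, Σx=24, Σy=-16, Σxy=-277, Σx²=338, Σy²=238
r = (4×(-277) - 24×(-16))/√((4×338 - 24²)(4×238 - (-16)²))
= -724/√(776×696) = -724/√540096 ≈ -724/734.9122 ≈ -0.9852

r ≈ -0.9852


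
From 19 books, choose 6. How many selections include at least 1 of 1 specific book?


Complement: C(19,6) - C(18,6) = 27132 - 18564 = 8568

8568


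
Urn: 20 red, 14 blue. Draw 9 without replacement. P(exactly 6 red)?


Hypergeometric: C(20,6)×C(14,3)/C(34,9)
= 38760×364/52451256 = 2660/9889

P(X=6) = 2660/9889 ≈ 26.90%


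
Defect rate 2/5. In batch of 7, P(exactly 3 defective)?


Binomial: P(X=3) = C(7,3)×p^3×(1-p)^4
= 35 × 8/125 × 81/625 = 4536/15625

P(X=3) = 4536/15625 ≈ 29.03%


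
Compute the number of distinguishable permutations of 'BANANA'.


Letters: 6, freq: {'B': 1, 'A': 3, 'N': 2}
6!/(1!×3!×2!) = 720/12 = 60

60


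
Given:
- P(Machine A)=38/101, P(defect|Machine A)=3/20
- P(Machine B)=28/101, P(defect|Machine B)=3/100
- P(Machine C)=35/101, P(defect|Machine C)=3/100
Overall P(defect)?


P(B) = Σ P(B|Aᵢ)×P(Aᵢ)
  3/20×38/101 = 57/1010
  3/100×28/101 = 21/2525
  3/100×35/101 = 21/2020
Sum = 759/10100

P(defect) = 759/10100 ≈ 7.51%


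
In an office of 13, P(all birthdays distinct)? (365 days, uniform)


P(all different) = Π(365-i)/365 for i=0..12
= (365/365)×(364/365)×...×(353/365)
= 0.805590

P ≈ 0.8056 ≈ 80.56%


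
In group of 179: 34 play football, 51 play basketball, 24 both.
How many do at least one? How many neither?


|A∪B| = 34+51-24 = 61
Neither = 179-61 = 118

At least one: 61; Neither: 118


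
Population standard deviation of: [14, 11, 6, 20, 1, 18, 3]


Mean = 73/7
  (14-73/7)²=625/49
  (11-73/7)²=16/49
  (6-73/7)²=961/49
  (20-73/7)²=4489/49
  (1-73/7)²=4356/49
  (18-73/7)²=2809/49
  (3-73/7)²=2704/49
Σ(x-μ)² = 2280/7
σ² = (2280/7)/7 = 2280/49

σ = √(2280/49) ≈ 6.8213


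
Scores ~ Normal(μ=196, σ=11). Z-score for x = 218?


z = (x - μ)/σ = (218 - 196)/11 = 2.0

z = 2.0


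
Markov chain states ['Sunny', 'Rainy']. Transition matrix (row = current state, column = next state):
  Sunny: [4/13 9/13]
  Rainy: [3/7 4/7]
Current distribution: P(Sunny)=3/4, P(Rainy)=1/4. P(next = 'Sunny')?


P(next=Sunny) = Σᵢ P(now=i)×P(i→Sunny)
= 3/4×4/13 + 1/4×3/7
= 3/13 + 3/28 = 123/364

P = 123/364 ≈ 0.3379


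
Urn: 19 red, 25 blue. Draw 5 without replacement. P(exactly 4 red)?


Hypergeometric: C(19,4)×C(25,1)/C(44,5)
= 3876×25/1086008 = 24225/271502

P(X=4) = 24225/271502 ≈ 8.92%


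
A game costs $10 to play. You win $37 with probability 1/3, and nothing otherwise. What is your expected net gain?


E[gain] = (37-10)×1/3 + (-10)×2/3
= 9 - 20/3 = 7/3

Expected net gain = $7/3 ≈ $2.33


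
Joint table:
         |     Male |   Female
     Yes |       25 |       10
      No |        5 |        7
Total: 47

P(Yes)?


P(Yes) = (25+10)/47 = 35/47

P(Yes) = 35/47 ≈ 74.47%


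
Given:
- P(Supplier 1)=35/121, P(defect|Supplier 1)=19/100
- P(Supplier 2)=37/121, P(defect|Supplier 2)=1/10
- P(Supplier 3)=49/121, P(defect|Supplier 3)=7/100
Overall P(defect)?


P(B) = Σ P(B|Aᵢ)×P(Aᵢ)
  19/100×35/121 = 133/2420
  1/10×37/121 = 37/1210
  7/100×49/121 = 343/12100
Sum = 689/6050

P(defect) = 689/6050 ≈ 11.39%


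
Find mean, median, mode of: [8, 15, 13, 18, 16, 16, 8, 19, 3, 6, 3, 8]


Sorted: [3, 3, 6, 8, 8, 8, 13, 15, 16, 16, 18, 19]
Mean = 133/12
Median = 21/2
Freq: {8: 3, 15: 1, 13: 1, 18: 1, 16: 2, 19: 1, 3: 2, 6: 1}
Mode: [8]

Mean=133/12, Median=21/2, Mode=8


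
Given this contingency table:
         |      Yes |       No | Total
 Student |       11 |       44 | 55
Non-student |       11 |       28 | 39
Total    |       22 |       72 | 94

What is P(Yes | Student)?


P(Yes | Student) = 11/(11+44) = 11/55 = 1/5

P(Yes|Student) = 1/5 ≈ 20.00%


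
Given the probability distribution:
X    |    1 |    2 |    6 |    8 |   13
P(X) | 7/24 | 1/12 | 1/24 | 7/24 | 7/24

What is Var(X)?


E[X] = 41/6
E[X²] = 841/12
Var(X) = E[X²] - (E[X])² = 841/12 - 1681/36 = 421/18

Var(X) = 421/18 ≈ 23.3889


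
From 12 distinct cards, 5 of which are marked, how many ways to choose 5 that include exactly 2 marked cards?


Choose 2 of the 5 marked cards and 3 of the other 7 cards:
C(5,2)×C(7,3) = 10×35 = 350

350


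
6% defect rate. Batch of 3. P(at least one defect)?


P(all good) = (47/50)^3 = 103823/125000
P(≥1 defect) = 21177/125000

P = 21177/125000 ≈ 16.94%


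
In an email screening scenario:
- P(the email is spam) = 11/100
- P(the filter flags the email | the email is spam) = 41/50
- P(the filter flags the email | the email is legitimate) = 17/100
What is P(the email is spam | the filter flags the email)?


Using Bayes' theorem:
P(A|B) = P(B|A)·P(A) / P(B)

P(the filter flags the email) = 41/50 × 11/100 + 17/100 × 89/100
= 451/5000 + 1513/10000 = 483/2000

P(the email is spam|the filter flags the email) = (451/5000) / (483/2000) = 902/2415

P(the email is spam|the filter flags the email) = 902/2415 ≈ 37.35%


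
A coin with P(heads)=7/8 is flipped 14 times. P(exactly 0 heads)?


Binomial: P(X=0) = C(14,0)×p^0×(1-p)^14
= 1 × 1 × 1/4398046511104 = 1/4398046511104

P(X=0) = 1/4398046511104 ≈ 0.00%


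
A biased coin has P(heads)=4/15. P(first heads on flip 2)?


Geometric: P(X=2) = (1-p)^(k-1)×p = (11/15)^1×4/15 = 44/225

P(X=2) = 44/225 ≈ 19.56%


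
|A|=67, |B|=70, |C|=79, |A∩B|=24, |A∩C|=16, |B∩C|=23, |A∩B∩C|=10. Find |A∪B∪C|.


|A∪B∪C| = 67+70+79-24-16-23+10 = 163

|A∪B∪C| = 163


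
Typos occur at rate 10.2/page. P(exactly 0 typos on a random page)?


Poisson(λ=10.2): P(X=0) = e^(-λ)×λ^k/k!
= e^(-10.2) × 10.2^0 / 0!
≈ 3.717031868e-05 × 1 / 1 ≈ 0.000037

P(X=0) ≈ 0.000037 ≈ 0.00%


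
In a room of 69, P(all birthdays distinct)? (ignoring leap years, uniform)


P(all different) = Π(365-i)/365 for i=0..68
= (365/365)×(364/365)×...×(297/365)
= 0.001036

P ≈ 0.0010 ≈ 0.10%


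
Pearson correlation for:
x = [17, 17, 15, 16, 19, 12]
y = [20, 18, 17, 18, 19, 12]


n=6, Σx=96, Σy=104, Σxy=1694, Σx²=1564, Σy²=1842
r = (6×1694 - 96×104)/√((6×1564 - 96²)(6×1842 - 104²))
= 180/√(168×236) = 180/√39648 ≈ 180/199.1181 ≈ 0.9040

r ≈ 0.9040


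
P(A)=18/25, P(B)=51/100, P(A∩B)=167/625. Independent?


P(A)×P(B) = 459/1250
P(A∩B) = 167/625
Not equal → NOT independent

No, not independent


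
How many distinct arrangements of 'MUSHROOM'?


Letters: 8, freq: {'M': 2, 'U': 1, 'S': 1, 'H': 1, 'R': 1, 'O': 2}
8!/(2!×1!×1!×1!×1!×2!) = 40320/4 = 10080

10080


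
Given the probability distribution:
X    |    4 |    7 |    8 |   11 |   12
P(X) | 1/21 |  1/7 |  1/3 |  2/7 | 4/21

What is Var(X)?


E[X] = 65/7
E[X²] = 1913/21
Var(X) = E[X²] - (E[X])² = 1913/21 - 4225/49 = 716/147

Var(X) = 716/147 ≈ 4.8707


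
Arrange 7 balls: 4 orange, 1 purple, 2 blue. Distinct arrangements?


7!/(4!×1!×2!) = 105

105


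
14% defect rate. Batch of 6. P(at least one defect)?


P(all good) = (43/50)^6 = 6321363049/15625000000
P(≥1 defect) = 9303636951/15625000000

P = 9303636951/15625000000 ≈ 59.54%


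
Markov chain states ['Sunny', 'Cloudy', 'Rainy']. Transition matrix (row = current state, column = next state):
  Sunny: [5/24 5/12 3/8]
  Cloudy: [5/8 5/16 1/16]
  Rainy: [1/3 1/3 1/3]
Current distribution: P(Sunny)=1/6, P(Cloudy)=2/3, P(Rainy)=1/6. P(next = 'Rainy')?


P(next=Rainy) = Σᵢ P(now=i)×P(i→Rainy)
= 1/6×3/8 + 2/3×1/16 + 1/6×1/3
= 1/16 + 1/24 + 1/18 = 23/144

P = 23/144 ≈ 0.1597


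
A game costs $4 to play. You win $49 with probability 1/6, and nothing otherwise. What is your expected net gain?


E[gain] = (49-4)×1/6 + (-4)×5/6
= 15/2 - 10/3 = 25/6

Expected net gain = $25/6 ≈ $4.17


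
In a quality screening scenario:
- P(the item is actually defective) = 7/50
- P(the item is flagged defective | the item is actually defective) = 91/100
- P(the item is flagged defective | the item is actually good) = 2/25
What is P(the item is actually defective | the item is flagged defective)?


Using Bayes' theorem:
P(A|B) = P(B|A)·P(A) / P(B)

P(the item is flagged defective) = 91/100 × 7/50 + 2/25 × 43/50
= 637/5000 + 43/625 = 981/5000

P(the item is actually defective|the item is flagged defective) = (637/5000) / (981/5000) = 637/981

P(the item is actually defective|the item is flagged defective) = 637/981 ≈ 64.93%


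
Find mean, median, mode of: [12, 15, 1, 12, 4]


Sorted: [1, 4, 12, 12, 15]
Mean = 44/5
Median = 12
Freq: {12: 2, 15: 1, 1: 1, 4: 1}
Mode: [12]

Mean=44/5, Median=12, Mode=12


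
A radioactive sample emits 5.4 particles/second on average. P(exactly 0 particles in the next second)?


Poisson(λ=5.4): P(X=0) = e^(-λ)×λ^k/k!
= e^(-5.4) × 5.4^0 / 0!
≈ 0.004516580943 × 1 / 1 ≈ 0.004517

P(X=0) ≈ 0.004517 ≈ 0.45%


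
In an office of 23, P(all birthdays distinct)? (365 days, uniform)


P(all different) = Π(365-i)/365 for i=0..22
= (365/365)×(364/365)×...×(343/365)
= 0.492703

P ≈ 0.4927 ≈ 49.27%


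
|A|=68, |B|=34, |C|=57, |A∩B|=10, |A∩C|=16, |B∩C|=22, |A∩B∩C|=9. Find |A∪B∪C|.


|A∪B∪C| = 68+34+57-10-16-22+9 = 120

|A∪B∪C| = 120


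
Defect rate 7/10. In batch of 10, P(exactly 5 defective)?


Binomial: P(X=5) = C(10,5)×p^5×(1-p)^5
= 252 × 16807/100000 × 243/100000 = 257298363/2500000000

P(X=5) = 257298363/2500000000 ≈ 10.29%


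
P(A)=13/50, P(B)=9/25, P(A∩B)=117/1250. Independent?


P(A)×P(B) = 117/1250
P(A∩B) = 117/1250
Equal ✓ → Independent

Yes, independent


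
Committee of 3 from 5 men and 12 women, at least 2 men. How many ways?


Count by #men:
  2M,1W: C(5,2)×C(12,1)=120
  3M,0W: C(5,3)×C(12,0)=10
Total = 130

130


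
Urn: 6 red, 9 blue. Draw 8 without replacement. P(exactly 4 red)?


Hypergeometric: C(6,4)×C(9,4)/C(15,8)
= 15×126/6435 = 42/143

P(X=4) = 42/143 ≈ 29.37%


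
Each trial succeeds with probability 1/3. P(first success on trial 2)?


Geometric: P(X=2) = (1-p)^(k-1)×p = (2/3)^1×1/3 = 2/9

P(X=2) = 2/9 ≈ 22.22%


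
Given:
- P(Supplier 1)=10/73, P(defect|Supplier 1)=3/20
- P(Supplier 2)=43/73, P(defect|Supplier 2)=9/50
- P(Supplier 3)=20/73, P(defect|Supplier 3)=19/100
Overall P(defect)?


P(B) = Σ P(B|Aᵢ)×P(Aᵢ)
  3/20×10/73 = 3/146
  9/50×43/73 = 387/3650
  19/100×20/73 = 19/365
Sum = 326/1825

P(defect) = 326/1825 ≈ 17.86%


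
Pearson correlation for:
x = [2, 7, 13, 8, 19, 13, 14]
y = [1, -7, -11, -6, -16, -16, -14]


n=7, Σx=76, Σy=-69, Σxy=-946, Σx²=1012, Σy²=915
r = (7×(-946) - 76×(-69))/√((7×1012 - 76²)(7×915 - (-69)²))
= -1378/√(1308×1644) = -1378/√2150352 ≈ -1378/1466.4079 ≈ -0.9397

r ≈ -0.9397


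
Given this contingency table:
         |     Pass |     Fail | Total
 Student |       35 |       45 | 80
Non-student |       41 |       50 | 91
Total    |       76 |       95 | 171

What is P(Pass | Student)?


P(Pass | Student) = 35/(35+45) = 35/80 = 7/16

P(Pass|Student) = 7/16 ≈ 43.75%


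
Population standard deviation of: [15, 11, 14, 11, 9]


Mean = 60/5 = 12
  (15-12)²=9
  (11-12)²=1
  (14-12)²=4
  (11-12)²=1
  (9-12)²=9
Σ(x-μ)² = 24
σ² = 24/5

σ = √(24/5) ≈ 2.1909


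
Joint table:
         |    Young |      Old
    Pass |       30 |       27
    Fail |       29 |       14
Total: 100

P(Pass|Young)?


P(Pass|Young) = 30/(30+29) = 30/59

P = 30/59 ≈ 50.85%


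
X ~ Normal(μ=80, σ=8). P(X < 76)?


z = (76-80)/8 = -0.5
P(Z < -0.5) = 0.3085

P(X < 76) ≈ 0.3085


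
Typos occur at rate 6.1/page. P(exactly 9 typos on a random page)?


Poisson(λ=6.1): P(X=9) = e^(-λ)×λ^k/k!
= e^(-6.1) × 6.1^9 / 9!
≈ 0.002242867719 × 11694146.0928 / 362880 ≈ 0.072279

P(X=9) ≈ 0.072279 ≈ 7.23%


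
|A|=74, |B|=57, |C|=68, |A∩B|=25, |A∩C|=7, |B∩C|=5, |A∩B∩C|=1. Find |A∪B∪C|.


|A∪B∪C| = 74+57+68-25-7-5+1 = 163

|A∪B∪C| = 163


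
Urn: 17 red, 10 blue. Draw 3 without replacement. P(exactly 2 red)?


Hypergeometric: C(17,2)×C(10,1)/C(27,3)
= 136×10/2925 = 272/585

P(X=2) = 272/585 ≈ 46.50%


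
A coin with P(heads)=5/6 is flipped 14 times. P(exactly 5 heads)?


Binomial: P(X=5) = C(14,5)×p^5×(1-p)^9
= 2002 × 3125/7776 × 1/10077696 = 3128125/39182082048

P(X=5) = 3128125/39182082048 ≈ 0.01%


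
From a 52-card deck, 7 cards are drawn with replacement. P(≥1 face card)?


P(not a face card) = 40/52 = 10/13
P(none in 7 draws) = (10/13)^7 = 10000000/62748517
P(≥1 face card) = 1 - 10000000/62748517 = 52748517/62748517

P = 52748517/62748517 ≈ 84.06%


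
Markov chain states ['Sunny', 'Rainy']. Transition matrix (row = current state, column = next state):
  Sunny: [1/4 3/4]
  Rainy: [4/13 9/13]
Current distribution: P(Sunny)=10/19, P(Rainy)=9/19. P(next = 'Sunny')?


P(next=Sunny) = Σᵢ P(now=i)×P(i→Sunny)
= 10/19×1/4 + 9/19×4/13
= 5/38 + 36/247 = 137/494

P = 137/494 ≈ 0.2773


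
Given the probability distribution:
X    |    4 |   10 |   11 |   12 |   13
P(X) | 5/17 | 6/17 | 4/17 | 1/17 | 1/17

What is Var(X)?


E[X] = 149/17
E[X²] = 1477/17
Var(X) = E[X²] - (E[X])² = 1477/17 - 22201/289 = 2908/289

Var(X) = 2908/289 ≈ 10.0623


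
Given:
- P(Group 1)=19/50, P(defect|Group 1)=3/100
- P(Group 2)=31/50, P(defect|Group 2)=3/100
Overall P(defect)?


P(B) = Σ P(B|Aᵢ)×P(Aᵢ)
  3/100×19/50 = 57/5000
  3/100×31/50 = 93/5000
Sum = 3/100

P(defect) = 3/100 ≈ 3.00%


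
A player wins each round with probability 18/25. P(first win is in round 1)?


Geometric: P(X=1) = (1-p)^(k-1)×p = (7/25)^0×18/25 = 18/25

P(X=1) = 18/25 ≈ 72.00%


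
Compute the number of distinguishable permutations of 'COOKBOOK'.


Letters: 8, freq: {'C': 1, 'O': 4, 'K': 2, 'B': 1}
8!/(1!×4!×2!×1!) = 40320/48 = 840

840


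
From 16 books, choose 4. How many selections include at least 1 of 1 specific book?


Complement: C(16,4) - C(15,4) = 1820 - 1365 = 455

455


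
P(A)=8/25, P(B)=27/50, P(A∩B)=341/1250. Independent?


P(A)×P(B) = 108/625
P(A∩B) = 341/1250
Not equal → NOT independent

No, not independent


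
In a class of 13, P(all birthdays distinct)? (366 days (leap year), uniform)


P(all different) = Π(366-i)/366 for i=0..12
= (366/366)×(365/366)×...×(354/366)
= 0.806071

P ≈ 0.8061 ≈ 80.61%


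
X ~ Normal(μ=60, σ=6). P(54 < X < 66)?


z₁=(54-60)/6=-1.0, z₂=(66-60)/6=1.0
P = Φ(1.0) - Φ(-1.0) = 0.841345 - 0.158655 = 0.682690 ≈ 0.6827

P(54 < X < 66) ≈ 0.6827


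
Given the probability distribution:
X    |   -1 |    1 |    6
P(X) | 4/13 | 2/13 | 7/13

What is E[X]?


E[X] = Σ x·P(X=x)
= (-1)×(4/13) + (1)×(2/13) + (6)×(7/13)
= 40/13

E[X] = 40/13


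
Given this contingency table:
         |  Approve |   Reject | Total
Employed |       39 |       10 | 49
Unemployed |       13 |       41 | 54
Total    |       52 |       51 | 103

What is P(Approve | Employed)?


P(Approve | Employed) = 39/(39+10) = 39/49

P(Approve|Employed) = 39/49 ≈ 79.59%


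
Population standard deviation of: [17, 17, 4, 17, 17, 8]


Mean = 80/6 = 40/3
  (17-40/3)²=121/9
  (17-40/3)²=121/9
  (4-40/3)²=784/9
  (17-40/3)²=121/9
  (17-40/3)²=121/9
  (8-40/3)²=256/9
Σ(x-μ)² = 508/3
σ² = (508/3)/6 = 254/9

σ = √(254/9) ≈ 5.3125


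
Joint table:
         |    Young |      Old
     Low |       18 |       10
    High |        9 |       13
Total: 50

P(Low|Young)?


P(Low|Young) = 18/(18+9) = 18/27 = 2/3

P = 2/3 ≈ 66.67%


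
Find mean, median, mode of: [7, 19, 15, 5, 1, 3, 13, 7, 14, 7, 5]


Sorted: [1, 3, 5, 5, 7, 7, 7, 13, 14, 15, 19]
Mean = 96/11
Median = 7
Freq: {7: 3, 19: 1, 15: 1, 5: 2, 1: 1, 3: 1, 13: 1, 14: 1}
Mode: [7]

Mean=96/11, Median=7, Mode=7


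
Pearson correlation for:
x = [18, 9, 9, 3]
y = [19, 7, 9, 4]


n=4, Σx=39, Σy=39, Σxy=498, Σx²=495, Σy²=507
r = (4×498 - 39×39)/√((4×495 - 39²)(4×507 - 39²))
= 471/√(459×507) = 471/√232713 ≈ 471/482.4034 ≈ 0.9764

r ≈ 0.9764


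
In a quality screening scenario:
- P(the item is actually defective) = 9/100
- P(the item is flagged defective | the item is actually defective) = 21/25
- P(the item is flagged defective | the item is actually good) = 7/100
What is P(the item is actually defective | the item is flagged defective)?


Using Bayes' theorem:
P(A|B) = P(B|A)·P(A) / P(B)

P(the item is flagged defective) = 21/25 × 9/100 + 7/100 × 91/100
= 189/2500 + 637/10000 = 1393/10000

P(the item is actually defective|the item is flagged defective) = (189/2500) / (1393/10000) = 108/199

P(the item is actually defective|the item is flagged defective) = 108/199 ≈ 54.27%


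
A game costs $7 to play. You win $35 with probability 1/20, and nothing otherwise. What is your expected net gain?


E[gain] = (35-7)×1/20 + (-7)×19/20
= 7/5 - 133/20 = -21/4

Expected net gain = $-21/4 ≈ $-5.25


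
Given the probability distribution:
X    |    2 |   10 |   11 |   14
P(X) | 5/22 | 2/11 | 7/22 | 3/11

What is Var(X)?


E[X] = 211/22
E[X²] = 2443/22
Var(X) = E[X²] - (E[X])² = 2443/22 - 44521/484 = 9225/484

Var(X) = 9225/484 ≈ 19.0599


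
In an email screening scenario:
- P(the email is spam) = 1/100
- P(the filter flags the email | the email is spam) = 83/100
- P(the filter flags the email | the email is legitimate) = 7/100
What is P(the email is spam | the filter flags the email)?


Using Bayes' theorem:
P(A|B) = P(B|A)·P(A) / P(B)

P(the filter flags the email) = 83/100 × 1/100 + 7/100 × 99/100
= 83/10000 + 693/10000 = 97/1250

P(the email is spam|the filter flags the email) = (83/10000) / (97/1250) = 83/776

P(the email is spam|the filter flags the email) = 83/776 ≈ 10.70%


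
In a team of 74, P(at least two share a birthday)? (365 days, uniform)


P(all different) = Π(365-i)/365 for i=0..73
= 0.000351
P(match) = 1 - 0.000351 = 0.999649

P ≈ 0.9996 ≈ 99.96%


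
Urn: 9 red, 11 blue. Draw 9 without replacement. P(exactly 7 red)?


Hypergeometric: C(9,7)×C(11,2)/C(20,9)
= 36×55/167960 = 99/8398

P(X=7) = 99/8398 ≈ 1.18%


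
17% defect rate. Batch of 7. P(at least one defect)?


P(all good) = (83/100)^7 = 27136050989627/100000000000000
P(≥1 defect) = 72863949010373/100000000000000

P = 72863949010373/100000000000000 ≈ 72.86%


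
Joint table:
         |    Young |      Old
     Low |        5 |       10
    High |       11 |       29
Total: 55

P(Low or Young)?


P(Low∨Young) = P(Low) + P(Young) - P(Low∧Young)
= (15 + 16 - 5)/55 = 26/55

P = 26/55 ≈ 47.27%


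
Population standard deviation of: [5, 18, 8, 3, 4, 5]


Mean = 43/6
  (5-43/6)²=169/36
  (18-43/6)²=4225/36
  (8-43/6)²=25/36
  (3-43/6)²=625/36
  (4-43/6)²=361/36
  (5-43/6)²=169/36
Σ(x-μ)² = 929/6
σ² = (929/6)/6 = 929/36

σ = √(929/36) ≈ 5.0799


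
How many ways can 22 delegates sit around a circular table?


Circular arrangements of 22 distinct objects: fix one position to break rotational symmetry.
(n-1)! = 21! = 51090942171709440000

51090942171709440000


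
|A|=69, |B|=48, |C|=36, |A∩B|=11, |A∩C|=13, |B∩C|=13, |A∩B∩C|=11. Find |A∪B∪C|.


|A∪B∪C| = 69+48+36-11-13-13+11 = 127

|A∪B∪C| = 127


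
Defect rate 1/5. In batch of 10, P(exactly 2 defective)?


Binomial: P(X=2) = C(10,2)×p^2×(1-p)^8
= 45 × 1/25 × 65536/390625 = 589824/1953125

P(X=2) = 589824/1953125 ≈ 30.20%


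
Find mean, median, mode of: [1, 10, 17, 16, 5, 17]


Sorted: [1, 5, 10, 16, 17, 17]
Mean = 66/6 = 11
Median = 13
Freq: {1: 1, 10: 1, 17: 2, 16: 1, 5: 1}
Mode: [17]

Mean=11, Median=13, Mode=17


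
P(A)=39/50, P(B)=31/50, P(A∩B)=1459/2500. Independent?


P(A)×P(B) = 1209/2500
P(A∩B) = 1459/2500
Not equal → NOT independent

No, not independent


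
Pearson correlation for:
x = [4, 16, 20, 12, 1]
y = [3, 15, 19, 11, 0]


n=5, Σx=53, Σy=48, Σxy=764, Σx²=817, Σy²=716
r = (5×764 - 53×48)/√((5×817 - 53²)(5×716 - 48²))
= 1276/√(1276×1276) = 1276/√1628176 ≈ 1276/1276.0000 ≈ 1.0000

r ≈ 1.0000


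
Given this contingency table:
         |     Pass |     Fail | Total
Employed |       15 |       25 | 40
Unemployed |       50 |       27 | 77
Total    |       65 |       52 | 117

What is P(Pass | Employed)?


P(Pass | Employed) = 15/(15+25) = 15/40 = 3/8

P(Pass|Employed) = 3/8 ≈ 37.50%


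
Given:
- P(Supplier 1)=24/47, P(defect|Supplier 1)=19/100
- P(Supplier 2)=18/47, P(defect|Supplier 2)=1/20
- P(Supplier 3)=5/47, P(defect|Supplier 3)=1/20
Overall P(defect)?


P(B) = Σ P(B|Aᵢ)×P(Aᵢ)
  19/100×24/47 = 114/1175
  1/20×18/47 = 9/470
  1/20×5/47 = 1/188
Sum = 571/4700

P(defect) = 571/4700 ≈ 12.15%


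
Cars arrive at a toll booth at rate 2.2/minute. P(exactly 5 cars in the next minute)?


Poisson(λ=2.2): P(X=5) = e^(-λ)×λ^k/k!
= e^(-2.2) × 2.2^5 / 5!
≈ 0.1108031584 × 51.53632 / 120 ≈ 0.047587

P(X=5) ≈ 0.047587 ≈ 4.76%


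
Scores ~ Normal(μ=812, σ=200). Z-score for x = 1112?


z = (x - μ)/σ = (1112 - 812)/200 = 1.5

z = 1.5


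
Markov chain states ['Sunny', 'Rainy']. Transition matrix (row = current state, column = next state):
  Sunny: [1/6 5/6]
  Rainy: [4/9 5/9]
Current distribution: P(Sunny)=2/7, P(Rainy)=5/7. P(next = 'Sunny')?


P(next=Sunny) = Σᵢ P(now=i)×P(i→Sunny)
= 2/7×1/6 + 5/7×4/9
= 1/21 + 20/63 = 23/63

P = 23/63 ≈ 0.3651


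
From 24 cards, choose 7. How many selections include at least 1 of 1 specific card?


Complement: C(24,7) - C(23,7) = 346104 - 245157 = 100947

100947
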